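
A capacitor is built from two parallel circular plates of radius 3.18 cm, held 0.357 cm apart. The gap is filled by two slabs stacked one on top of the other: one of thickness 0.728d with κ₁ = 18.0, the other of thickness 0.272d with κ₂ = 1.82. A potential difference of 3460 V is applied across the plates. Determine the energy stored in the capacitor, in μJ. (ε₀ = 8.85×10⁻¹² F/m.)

A = π(3.18 cm)² = 3.18×10⁻³ m².
Stacked slabs ⇒ two capacitors in series, each with the full plate area.
C₁ = κ₁ε₀A/d₁ = 18.0 × 8.85×10⁻¹² × 3.18×10⁻³ / 2.60×10⁻³ = 1.95×10⁻¹⁰ F.
C₂ = κ₂ε₀A/d₂ = 1.82 × 8.85×10⁻¹² × 3.18×10⁻³ / 9.71×10⁻⁴ = 5.27×10⁻¹¹ F.
C = (1/C₁ + 1/C₂)⁻¹ = 4.15×10⁻¹¹ F.
U = ½CV² = ½ × 4.15×10⁻¹¹ × (3460)² = 2.48×10⁻⁴ J.

U ≈ 248 μJ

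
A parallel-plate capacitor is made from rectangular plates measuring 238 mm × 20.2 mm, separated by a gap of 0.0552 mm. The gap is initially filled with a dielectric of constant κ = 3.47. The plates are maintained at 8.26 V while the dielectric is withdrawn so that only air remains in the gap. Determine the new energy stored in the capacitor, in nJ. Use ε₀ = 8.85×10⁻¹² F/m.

A = 238 × 20.2 mm² = 4.81×10⁻³ m².
Initially C₁ = κε₀A/d = 3.47 × 8.85×10⁻¹² × 4.81×10⁻³ / 5.52×10⁻⁵ = 2.67×10⁻⁹ F.
U₁ = 9.12×10⁻⁸ J.
Battery connected ⇒ V is held fixed. C₂ = 0.288 C₁ and U = ½CV², so U₂/U₁ = C₂/C₁ = 0.288.
U₂ = 0.288 × 9.12×10⁻⁸ = 2.63×10⁻⁸ J.

26.3 nJ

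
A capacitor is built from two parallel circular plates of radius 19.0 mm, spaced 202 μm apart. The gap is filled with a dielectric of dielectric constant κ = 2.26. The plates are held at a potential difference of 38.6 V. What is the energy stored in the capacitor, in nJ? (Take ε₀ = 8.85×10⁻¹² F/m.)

A = π(19.0 mm)² = 1.13×10⁻³ m².
C = κε₀A/d = 2.26 × 8.85×10⁻¹² × 1.13×10⁻³ / 2.02×10⁻⁴ = 1.12×10⁻¹⁰ F.
U = ½CV² = ½ × 1.12×10⁻¹⁰ × (38.6)² = 8.37×10⁻⁸ J.

U ≈ 83.7 nJ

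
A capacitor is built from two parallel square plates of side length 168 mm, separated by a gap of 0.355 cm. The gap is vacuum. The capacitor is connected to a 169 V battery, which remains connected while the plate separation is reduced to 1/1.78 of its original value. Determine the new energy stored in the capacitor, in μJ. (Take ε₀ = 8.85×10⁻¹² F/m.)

1.79 μJ

A = (168 mm)² = 2.82×10⁻² m².
Initially C₁ = ε₀A/d = 8.85×10⁻¹² × 2.82×10⁻² / 3.55×10⁻³ = 7.04×10⁻¹¹ F.
U₁ = 1.00×10⁻⁶ J.
Battery connected ⇒ V is held fixed. C₂ = 1.78 C₁ and U = ½CV², so U₂/U₁ = C₂/C₁ = 1.78.
U₂ = 1.78 × 1.00×10⁻⁶ = 1.79×10⁻⁶ J.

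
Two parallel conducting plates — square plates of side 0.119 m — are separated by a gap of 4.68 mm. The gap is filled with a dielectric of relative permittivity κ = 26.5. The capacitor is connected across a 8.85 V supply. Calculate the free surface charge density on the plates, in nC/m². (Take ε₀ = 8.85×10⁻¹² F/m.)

443 nC/m²

A = (0.119 m)² = 1.42×10⁻² m².
C = κε₀A/d = 26.5 × 8.85×10⁻¹² × 1.42×10⁻² / 4.68×10⁻³ = 7.10×10⁻¹⁰ F.
σ = Q/A = CV/A = 7.10×10⁻¹⁰ × 8.85 / 1.42×10⁻² = 4.43×10⁻⁷ C/m².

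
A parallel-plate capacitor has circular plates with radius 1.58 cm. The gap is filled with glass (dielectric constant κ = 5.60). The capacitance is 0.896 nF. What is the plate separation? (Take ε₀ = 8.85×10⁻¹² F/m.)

A = π(1.58 cm)² = 7.84×10⁻⁴ m².
d = κε₀A/C = 5.60 × 8.85×10⁻¹² × 7.84×10⁻⁴ / 8.96×10⁻¹⁰ = 4.34×10⁻⁵ m.

43.4 μm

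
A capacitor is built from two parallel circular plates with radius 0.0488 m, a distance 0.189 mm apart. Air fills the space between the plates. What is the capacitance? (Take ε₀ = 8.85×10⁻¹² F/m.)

A = π(0.0488 m)² = 7.48×10⁻³ m².
C = ε₀A/d = 8.85×10⁻¹² × 7.48×10⁻³ / 1.89×10⁻⁴ = 3.50×10⁻¹⁰ F.

C ≈ 350 pF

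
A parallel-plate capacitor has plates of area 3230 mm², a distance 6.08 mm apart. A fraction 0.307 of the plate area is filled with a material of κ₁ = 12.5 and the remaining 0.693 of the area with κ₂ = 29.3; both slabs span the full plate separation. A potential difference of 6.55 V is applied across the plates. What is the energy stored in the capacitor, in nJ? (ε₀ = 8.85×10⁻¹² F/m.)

2.43 nJ

A = 3230 mm² = 3.23×10⁻³ m².
Side-by-side slabs ⇒ two capacitors in parallel, each spanning the full gap.
C₁ = κ₁ε₀A₁/d = 12.5 × 8.85×10⁻¹² × 9.92×10⁻⁴ / 6.08×10⁻³ = 1.80×10⁻¹¹ F.
C₂ = κ₂ε₀A₂/d = 29.3 × 8.85×10⁻¹² × 2.24×10⁻³ / 6.08×10⁻³ = 9.55×10⁻¹¹ F.
C = C₁ + C₂ = 1.14×10⁻¹⁰ F.
U = ½CV² = ½ × 1.14×10⁻¹⁰ × (6.55)² = 2.43×10⁻⁹ J.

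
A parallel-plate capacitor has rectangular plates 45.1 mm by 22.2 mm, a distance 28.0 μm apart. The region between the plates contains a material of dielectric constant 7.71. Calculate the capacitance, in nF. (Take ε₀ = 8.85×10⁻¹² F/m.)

C ≈ 2.44 nF

A = 45.1 × 22.2 mm² = 1.00×10⁻³ m².
C = κε₀A/d = 7.71 × 8.85×10⁻¹² × 1.00×10⁻³ / 2.80×10⁻⁵ = 2.44×10⁻⁹ F.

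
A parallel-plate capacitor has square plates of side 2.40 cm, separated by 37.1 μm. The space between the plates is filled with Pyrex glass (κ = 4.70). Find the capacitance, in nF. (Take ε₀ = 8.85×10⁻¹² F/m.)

A = (2.40 cm)² = 5.76×10⁻⁴ m².
C = κε₀A/d = 4.70 × 8.85×10⁻¹² × 5.76×10⁻⁴ / 3.71×10⁻⁵ = 6.46×10⁻¹⁰ F.

0.646 nF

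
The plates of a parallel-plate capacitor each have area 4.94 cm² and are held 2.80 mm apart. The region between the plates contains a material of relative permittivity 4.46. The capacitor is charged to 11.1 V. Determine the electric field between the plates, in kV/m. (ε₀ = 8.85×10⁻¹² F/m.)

E ≈ 3.96 kV/m

E = V/d = 11.1 / 2.80×10⁻³ = 3.96×10³ V/m.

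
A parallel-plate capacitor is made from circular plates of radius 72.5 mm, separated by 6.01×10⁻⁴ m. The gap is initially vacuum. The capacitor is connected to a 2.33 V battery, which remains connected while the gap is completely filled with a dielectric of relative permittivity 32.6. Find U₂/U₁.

Battery connected ⇒ V is held fixed.
C₂ = 32.6 C₁ and U = ½CV², so U₂/U₁ = C₂/C₁ = 32.6.

32.6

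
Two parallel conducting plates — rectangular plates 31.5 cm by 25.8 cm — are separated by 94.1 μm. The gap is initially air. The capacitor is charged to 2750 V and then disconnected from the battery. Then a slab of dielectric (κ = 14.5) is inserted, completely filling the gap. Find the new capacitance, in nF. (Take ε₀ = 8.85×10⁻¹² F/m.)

C ≈ 111 nF

A = 31.5 × 25.8 cm² = 8.13×10⁻² m².
Initially C₁ = ε₀A/d = 8.85×10⁻¹² × 8.13×10⁻² / 9.41×10⁻⁵ = 7.64×10⁻⁹ F.
C = κε₀A/d scales with κ, so C₂/C₁ = κ = 14.5.
C₂ = 14.5 × 7.64×10⁻⁹ = 1.11×10⁻⁷ F.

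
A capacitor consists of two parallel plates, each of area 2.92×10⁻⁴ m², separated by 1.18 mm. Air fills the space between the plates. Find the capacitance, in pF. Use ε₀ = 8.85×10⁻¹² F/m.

C = ε₀A/d = 8.85×10⁻¹² × 2.92×10⁻⁴ / 1.18×10⁻³ = 2.19×10⁻¹² F.

C ≈ 2.19 pF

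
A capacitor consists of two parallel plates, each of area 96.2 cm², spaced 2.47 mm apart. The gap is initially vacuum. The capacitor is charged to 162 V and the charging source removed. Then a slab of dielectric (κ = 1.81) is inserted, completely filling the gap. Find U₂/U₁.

0.552

Isolated ⇒ Q is held fixed.
C₂ = 1.81 C₁ and U = Q²/(2C), so U₂/U₁ = C₁/C₂ = 0.552.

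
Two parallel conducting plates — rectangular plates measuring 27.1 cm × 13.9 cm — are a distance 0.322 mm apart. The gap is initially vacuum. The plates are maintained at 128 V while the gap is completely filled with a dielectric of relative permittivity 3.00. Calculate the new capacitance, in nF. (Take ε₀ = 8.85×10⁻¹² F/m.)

C ≈ 3.11 nF

A = 27.1 × 13.9 cm² = 3.77×10⁻² m².
Initially C₁ = ε₀A/d = 8.85×10⁻¹² × 3.77×10⁻² / 3.22×10⁻⁴ = 1.04×10⁻⁹ F.
C = κε₀A/d scales with κ, so C₂/C₁ = κ = 3.00.
C₂ = 3.00 × 1.04×10⁻⁹ = 3.11×10⁻⁹ F.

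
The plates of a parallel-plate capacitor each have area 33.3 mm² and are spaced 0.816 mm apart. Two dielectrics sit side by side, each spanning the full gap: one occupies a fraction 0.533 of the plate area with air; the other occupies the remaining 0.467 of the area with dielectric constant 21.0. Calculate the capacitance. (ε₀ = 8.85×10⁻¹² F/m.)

A = 33.3 mm² = 3.33×10⁻⁵ m².
Side-by-side slabs ⇒ two capacitors in parallel, each spanning the full gap.
C₁ = κ₁ε₀A₁/d = 1.00 × 8.85×10⁻¹² × 1.77×10⁻⁵ / 8.16×10⁻⁴ = 1.92×10⁻¹³ F.
C₂ = κ₂ε₀A₂/d = 21.0 × 8.85×10⁻¹² × 1.56×10⁻⁵ / 8.16×10⁻⁴ = 3.54×10⁻¹² F.
C = C₁ + C₂ = 3.73×10⁻¹² F.

C ≈ 3.73 pF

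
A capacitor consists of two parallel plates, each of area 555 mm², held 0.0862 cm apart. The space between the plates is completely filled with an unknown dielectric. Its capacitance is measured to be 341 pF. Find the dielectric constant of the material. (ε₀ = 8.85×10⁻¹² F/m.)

A = 555 mm² = 5.55×10⁻⁴ m².
κ = Cd/(ε₀A) = 3.41×10⁻¹⁰ × 8.62×10⁻⁴ / (8.85×10⁻¹² × 5.55×10⁻⁴) = 59.8.

κ ≈ 59.8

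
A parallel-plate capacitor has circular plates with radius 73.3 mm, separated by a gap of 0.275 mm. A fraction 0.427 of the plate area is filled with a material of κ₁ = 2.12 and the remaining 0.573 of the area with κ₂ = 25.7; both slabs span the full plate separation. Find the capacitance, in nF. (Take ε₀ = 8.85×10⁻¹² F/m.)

A = π(73.3 mm)² = 1.69×10⁻² m².
Side-by-side slabs ⇒ two capacitors in parallel, each spanning the full gap.
C₁ = κ₁ε₀A₁/d = 2.12 × 8.85×10⁻¹² × 7.21×10⁻³ / 2.75×10⁻⁴ = 4.92×10⁻¹⁰ F.
C₂ = κ₂ε₀A₂/d = 25.7 × 8.85×10⁻¹² × 9.67×10⁻³ / 2.75×10⁻⁴ = 8.00×10⁻⁹ F.
C = C₁ + C₂ = 8.49×10⁻⁹ F.

C ≈ 8.49 nF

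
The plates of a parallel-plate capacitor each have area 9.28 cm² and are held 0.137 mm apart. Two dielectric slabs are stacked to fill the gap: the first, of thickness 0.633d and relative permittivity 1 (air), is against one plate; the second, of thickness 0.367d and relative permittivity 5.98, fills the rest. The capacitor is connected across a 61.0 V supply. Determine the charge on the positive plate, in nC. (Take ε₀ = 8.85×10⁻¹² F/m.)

5.27 nC

A = 9.28 cm² = 9.28×10⁻⁴ m².
Stacked slabs ⇒ two capacitors in series, each with the full plate area.
C₁ = κ₁ε₀A/d₁ = 1.00 × 8.85×10⁻¹² × 9.28×10⁻⁴ / 8.67×10⁻⁵ = 9.47×10⁻¹¹ F.
C₂ = κ₂ε₀A/d₂ = 5.98 × 8.85×10⁻¹² × 9.28×10⁻⁴ / 5.03×10⁻⁵ = 9.77×10⁻¹⁰ F.
C = (1/C₁ + 1/C₂)⁻¹ = 8.63×10⁻¹¹ F.
Q = CV = 8.63×10⁻¹¹ × 61.0 = 5.27×10⁻⁹ C.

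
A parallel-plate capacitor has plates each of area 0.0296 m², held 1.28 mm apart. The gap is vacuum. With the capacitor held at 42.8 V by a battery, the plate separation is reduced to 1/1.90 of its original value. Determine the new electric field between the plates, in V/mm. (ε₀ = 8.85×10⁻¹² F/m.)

Initially C₁ = ε₀A/d = 8.85×10⁻¹² × 2.96×10⁻² / 1.28×10⁻³ = 2.05×10⁻¹⁰ F.
E₁ = 3.34×10⁴ V/m.
Battery connected ⇒ V is held fixed. E = V/d, so E₂/E₁ = d₁/d₂ = 1.90.
E₂ = 1.90 × 3.34×10⁴ = 6.35×10⁴ V/m.

E ≈ 63.5 V/mm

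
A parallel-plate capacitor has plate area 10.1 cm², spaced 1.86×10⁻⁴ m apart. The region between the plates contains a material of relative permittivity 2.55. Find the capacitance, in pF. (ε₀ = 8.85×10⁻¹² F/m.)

123 pF

A = 10.1 cm² = 1.01×10⁻³ m².
C = κε₀A/d = 2.55 × 8.85×10⁻¹² × 1.01×10⁻³ / 1.86×10⁻⁴ = 1.23×10⁻¹⁰ F.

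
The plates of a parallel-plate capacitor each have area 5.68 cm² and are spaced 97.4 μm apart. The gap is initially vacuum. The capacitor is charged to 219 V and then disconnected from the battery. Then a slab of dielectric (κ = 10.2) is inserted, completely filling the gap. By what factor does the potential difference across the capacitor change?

Isolated ⇒ Q is held fixed.
C₂ = 10.2 C₁ and V = Q/C, so V₂/V₁ = C₁/C₂ = 0.0980.

V₂/V₁ ≈ 0.0980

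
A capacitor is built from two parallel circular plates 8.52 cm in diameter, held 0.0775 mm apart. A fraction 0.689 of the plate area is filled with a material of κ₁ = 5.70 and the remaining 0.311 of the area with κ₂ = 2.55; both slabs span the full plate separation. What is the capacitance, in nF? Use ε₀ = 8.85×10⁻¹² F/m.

A = π(8.52/2 cm)² = 5.70×10⁻³ m².
Side-by-side slabs ⇒ two capacitors in parallel, each spanning the full gap.
C₁ = κ₁ε₀A₁/d = 5.70 × 8.85×10⁻¹² × 3.93×10⁻³ / 7.75×10⁻⁵ = 2.56×10⁻⁹ F.
C₂ = κ₂ε₀A₂/d = 2.55 × 8.85×10⁻¹² × 1.77×10⁻³ / 7.75×10⁻⁵ = 5.16×10⁻¹⁰ F.
C = C₁ + C₂ = 3.07×10⁻⁹ F.

3.07 nF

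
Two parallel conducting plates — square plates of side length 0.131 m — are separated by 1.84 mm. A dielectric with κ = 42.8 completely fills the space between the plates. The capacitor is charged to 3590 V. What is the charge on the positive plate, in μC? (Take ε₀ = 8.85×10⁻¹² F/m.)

A = (0.131 m)² = 1.72×10⁻² m².
C = κε₀A/d = 42.8 × 8.85×10⁻¹² × 1.72×10⁻² / 1.84×10⁻³ = 3.53×10⁻⁹ F.
Q = CV = 3.53×10⁻⁹ × 3590 = 1.27×10⁻⁵ C.

12.7 μC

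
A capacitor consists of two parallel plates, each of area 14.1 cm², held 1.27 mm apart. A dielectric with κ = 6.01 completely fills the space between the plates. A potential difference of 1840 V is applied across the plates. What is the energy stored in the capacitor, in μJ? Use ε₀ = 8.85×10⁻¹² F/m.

100.0 μJ

A = 14.1 cm² = 1.41×10⁻³ m².
C = κε₀A/d = 6.01 × 8.85×10⁻¹² × 1.41×10⁻³ / 1.27×10⁻³ = 5.91×10⁻¹¹ F.
U = ½CV² = ½ × 5.91×10⁻¹¹ × (1840)² = 10.00×10⁻⁵ J.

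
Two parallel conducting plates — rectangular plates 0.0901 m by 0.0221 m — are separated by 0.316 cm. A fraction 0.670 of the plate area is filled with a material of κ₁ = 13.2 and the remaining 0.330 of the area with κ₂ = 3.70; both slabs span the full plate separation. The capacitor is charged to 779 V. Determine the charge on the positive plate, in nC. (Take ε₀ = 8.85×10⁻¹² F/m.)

A = 0.0901 × 0.0221 m² = 1.99×10⁻³ m².
Side-by-side slabs ⇒ two capacitors in parallel, each spanning the full gap.
C₁ = κ₁ε₀A₁/d = 13.2 × 8.85×10⁻¹² × 1.33×10⁻³ / 3.16×10⁻³ = 4.93×10⁻¹¹ F.
C₂ = κ₂ε₀A₂/d = 3.70 × 8.85×10⁻¹² × 6.57×10⁻⁴ / 3.16×10⁻³ = 6.81×10⁻¹² F.
C = C₁ + C₂ = 5.61×10⁻¹¹ F.
Q = CV = 5.61×10⁻¹¹ × 779 = 4.37×10⁻⁸ C.

Q ≈ 43.7 nC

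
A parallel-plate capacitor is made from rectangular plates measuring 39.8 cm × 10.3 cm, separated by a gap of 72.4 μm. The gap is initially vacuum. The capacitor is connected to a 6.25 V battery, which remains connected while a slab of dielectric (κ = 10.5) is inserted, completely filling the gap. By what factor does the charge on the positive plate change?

10.5

Battery connected ⇒ V is held fixed.
C₂ = 10.5 C₁ and Q = CV, so Q₂/Q₁ = C₂/C₁ = 10.5.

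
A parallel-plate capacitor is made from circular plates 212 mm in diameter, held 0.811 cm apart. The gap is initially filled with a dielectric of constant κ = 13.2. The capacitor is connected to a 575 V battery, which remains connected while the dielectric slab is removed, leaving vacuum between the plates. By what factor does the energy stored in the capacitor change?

Battery connected ⇒ V is held fixed.
C₂ = 0.0758 C₁ and U = ½CV², so U₂/U₁ = C₂/C₁ = 0.0758.

0.0758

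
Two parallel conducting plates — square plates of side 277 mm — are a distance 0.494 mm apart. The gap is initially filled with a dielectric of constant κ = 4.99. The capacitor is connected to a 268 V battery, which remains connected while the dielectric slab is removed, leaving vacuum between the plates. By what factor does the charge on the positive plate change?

Battery connected ⇒ V is held fixed.
C₂ = 0.200 C₁ and Q = CV, so Q₂/Q₁ = C₂/C₁ = 0.200.

Q₂/Q₁ ≈ 0.200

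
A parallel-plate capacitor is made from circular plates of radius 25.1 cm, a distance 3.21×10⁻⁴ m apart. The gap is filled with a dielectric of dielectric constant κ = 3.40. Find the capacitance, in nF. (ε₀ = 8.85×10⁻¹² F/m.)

A = π(25.1 cm)² = 0.198 m².
C = κε₀A/d = 3.40 × 8.85×10⁻¹² × 0.198 / 3.21×10⁻⁴ = 1.86×10⁻⁸ F.

18.6 nF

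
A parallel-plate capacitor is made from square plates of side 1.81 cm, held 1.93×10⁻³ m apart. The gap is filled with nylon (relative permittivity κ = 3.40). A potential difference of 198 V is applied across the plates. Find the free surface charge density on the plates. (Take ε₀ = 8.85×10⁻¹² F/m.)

A = (1.81 cm)² = 3.28×10⁻⁴ m².
C = κε₀A/d = 3.40 × 8.85×10⁻¹² × 3.28×10⁻⁴ / 1.93×10⁻³ = 5.11×10⁻¹² F.
σ = Q/A = CV/A = 5.11×10⁻¹² × 198 / 3.28×10⁻⁴ = 3.09×10⁻⁶ C/m².

σ ≈ 3.09 μC/m²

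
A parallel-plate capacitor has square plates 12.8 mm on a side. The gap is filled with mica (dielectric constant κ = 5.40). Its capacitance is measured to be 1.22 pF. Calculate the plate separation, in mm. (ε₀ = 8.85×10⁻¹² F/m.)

A = (12.8 mm)² = 1.64×10⁻⁴ m².
d = κε₀A/C = 5.40 × 8.85×10⁻¹² × 1.64×10⁻⁴ / 1.22×10⁻¹² = 6.42×10⁻³ m.

d ≈ 6.42 mm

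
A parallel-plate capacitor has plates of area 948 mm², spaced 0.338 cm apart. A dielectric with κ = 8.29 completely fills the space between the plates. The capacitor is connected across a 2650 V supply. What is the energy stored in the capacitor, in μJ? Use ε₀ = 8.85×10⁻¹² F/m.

A = 948 mm² = 9.48×10⁻⁴ m².
C = κε₀A/d = 8.29 × 8.85×10⁻¹² × 9.48×10⁻⁴ / 3.38×10⁻³ = 2.06×10⁻¹¹ F.
U = ½CV² = ½ × 2.06×10⁻¹¹ × (2650)² = 7.23×10⁻⁵ J.

72.3 μJ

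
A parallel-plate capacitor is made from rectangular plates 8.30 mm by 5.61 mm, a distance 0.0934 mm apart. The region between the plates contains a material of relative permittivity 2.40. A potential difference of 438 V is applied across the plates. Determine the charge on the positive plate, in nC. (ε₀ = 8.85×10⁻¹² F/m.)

A = 8.30 × 5.61 mm² = 4.66×10⁻⁵ m².
C = κε₀A/d = 2.40 × 8.85×10⁻¹² × 4.66×10⁻⁵ / 9.34×10⁻⁵ = 1.06×10⁻¹¹ F.
Q = CV = 1.06×10⁻¹¹ × 438 = 4.64×10⁻⁹ C.

Q ≈ 4.64 nC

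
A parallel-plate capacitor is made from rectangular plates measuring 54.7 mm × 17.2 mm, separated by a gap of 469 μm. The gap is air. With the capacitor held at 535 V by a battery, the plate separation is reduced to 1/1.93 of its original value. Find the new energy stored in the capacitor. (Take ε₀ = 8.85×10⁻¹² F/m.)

4.90 μJ

A = 54.7 × 17.2 mm² = 9.41×10⁻⁴ m².
Initially C₁ = ε₀A/d = 8.85×10⁻¹² × 9.41×10⁻⁴ / 4.69×10⁻⁴ = 1.78×10⁻¹¹ F.
U₁ = 2.54×10⁻⁶ J.
Battery connected ⇒ V is held fixed. C₂ = 1.93 C₁ and U = ½CV², so U₂/U₁ = C₂/C₁ = 1.93.
U₂ = 1.93 × 2.54×10⁻⁶ = 4.90×10⁻⁶ J.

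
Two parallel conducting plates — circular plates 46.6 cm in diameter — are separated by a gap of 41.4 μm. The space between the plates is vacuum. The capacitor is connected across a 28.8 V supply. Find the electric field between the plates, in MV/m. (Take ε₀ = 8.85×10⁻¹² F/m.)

E = V/d = 28.8 / 4.14×10⁻⁵ = 6.96×10⁵ V/m.

0.696 MV/m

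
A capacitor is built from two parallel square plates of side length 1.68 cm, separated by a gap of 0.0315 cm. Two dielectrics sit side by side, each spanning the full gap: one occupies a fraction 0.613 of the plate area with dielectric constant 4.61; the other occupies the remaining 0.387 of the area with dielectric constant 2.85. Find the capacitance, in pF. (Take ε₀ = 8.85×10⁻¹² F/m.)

C ≈ 31.2 pF

A = (1.68 cm)² = 2.82×10⁻⁴ m².
Side-by-side slabs ⇒ two capacitors in parallel, each spanning the full gap.
C₁ = κ₁ε₀A₁/d = 4.61 × 8.85×10⁻¹² × 1.73×10⁻⁴ / 3.15×10⁻⁴ = 2.24×10⁻¹¹ F.
C₂ = κ₂ε₀A₂/d = 2.85 × 8.85×10⁻¹² × 1.09×10⁻⁴ / 3.15×10⁻⁴ = 8.75×10⁻¹² F.
C = C₁ + C₂ = 3.12×10⁻¹¹ F.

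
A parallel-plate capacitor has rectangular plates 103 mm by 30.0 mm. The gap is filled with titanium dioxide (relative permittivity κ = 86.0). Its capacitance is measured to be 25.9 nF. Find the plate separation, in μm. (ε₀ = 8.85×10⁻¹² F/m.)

A = 103 × 30.0 mm² = 3.09×10⁻³ m².
d = κε₀A/C = 86.0 × 8.85×10⁻¹² × 3.09×10⁻³ / 2.59×10⁻⁸ = 9.08×10⁻⁵ m.

d ≈ 90.8 μm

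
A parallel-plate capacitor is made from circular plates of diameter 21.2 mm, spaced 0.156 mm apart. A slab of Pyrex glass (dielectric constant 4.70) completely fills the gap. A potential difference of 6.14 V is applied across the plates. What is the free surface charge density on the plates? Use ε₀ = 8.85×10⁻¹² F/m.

A = π(21.2/2 mm)² = 3.53×10⁻⁴ m².
C = κε₀A/d = 4.70 × 8.85×10⁻¹² × 3.53×10⁻⁴ / 1.56×10⁻⁴ = 9.41×10⁻¹¹ F.
σ = Q/A = CV/A = 9.41×10⁻¹¹ × 6.14 / 3.53×10⁻⁴ = 1.64×10⁻⁶ C/m².

1.64 μC/m²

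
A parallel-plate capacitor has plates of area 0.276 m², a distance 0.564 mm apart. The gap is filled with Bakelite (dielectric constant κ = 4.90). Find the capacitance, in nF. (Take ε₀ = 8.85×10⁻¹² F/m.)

C = κε₀A/d = 4.90 × 8.85×10⁻¹² × 0.276 / 5.64×10⁻⁴ = 2.12×10⁻⁸ F.

C ≈ 21.2 nF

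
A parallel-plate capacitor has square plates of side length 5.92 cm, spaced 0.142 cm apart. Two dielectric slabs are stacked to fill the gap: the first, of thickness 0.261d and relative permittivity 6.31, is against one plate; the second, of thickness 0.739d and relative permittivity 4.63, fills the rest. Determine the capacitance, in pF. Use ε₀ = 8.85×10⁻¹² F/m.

109 pF

A = (5.92 cm)² = 3.50×10⁻³ m².
Stacked slabs ⇒ two capacitors in series, each with the full plate area.
C₁ = κ₁ε₀A/d₁ = 6.31 × 8.85×10⁻¹² × 3.50×10⁻³ / 3.71×10⁻⁴ = 5.28×10⁻¹⁰ F.
C₂ = κ₂ε₀A/d₂ = 4.63 × 8.85×10⁻¹² × 3.50×10⁻³ / 1.05×10⁻³ = 1.37×10⁻¹⁰ F.
C = (1/C₁ + 1/C₂)⁻¹ = 1.09×10⁻¹⁰ F.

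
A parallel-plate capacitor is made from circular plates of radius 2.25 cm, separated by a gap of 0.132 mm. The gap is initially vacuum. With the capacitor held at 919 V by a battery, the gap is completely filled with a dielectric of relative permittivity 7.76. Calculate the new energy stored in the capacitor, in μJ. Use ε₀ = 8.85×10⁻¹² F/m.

A = π(2.25 cm)² = 1.59×10⁻³ m².
Initially C₁ = ε₀A/d = 8.85×10⁻¹² × 1.59×10⁻³ / 1.32×10⁻⁴ = 1.07×10⁻¹⁰ F.
U₁ = 4.50×10⁻⁵ J.
Battery connected ⇒ V is held fixed. C₂ = 7.76 C₁ and U = ½CV², so U₂/U₁ = C₂/C₁ = 7.76.
U₂ = 7.76 × 4.50×10⁻⁵ = 3.49×10⁻⁴ J.

U ≈ 349 μJ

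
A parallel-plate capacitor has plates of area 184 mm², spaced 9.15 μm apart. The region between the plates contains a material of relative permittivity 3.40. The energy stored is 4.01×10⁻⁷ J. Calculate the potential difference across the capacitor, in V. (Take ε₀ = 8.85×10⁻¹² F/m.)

A = 184 mm² = 1.84×10⁻⁴ m².
C = κε₀A/d = 3.40 × 8.85×10⁻¹² × 1.84×10⁻⁴ / 9.15×10⁻⁶ = 6.05×10⁻¹⁰ F.
V = √(2U/C) = √(2 × 4.01×10⁻⁷ / 6.05×10⁻¹⁰) = 36.4 V.

V ≈ 36.4 V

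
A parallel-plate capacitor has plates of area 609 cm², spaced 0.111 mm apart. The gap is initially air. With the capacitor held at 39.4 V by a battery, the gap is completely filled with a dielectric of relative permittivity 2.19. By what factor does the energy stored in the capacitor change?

Battery connected ⇒ V is held fixed.
C₂ = 2.19 C₁ and U = ½CV², so U₂/U₁ = C₂/C₁ = 2.19.

U₂/U₁ ≈ 2.19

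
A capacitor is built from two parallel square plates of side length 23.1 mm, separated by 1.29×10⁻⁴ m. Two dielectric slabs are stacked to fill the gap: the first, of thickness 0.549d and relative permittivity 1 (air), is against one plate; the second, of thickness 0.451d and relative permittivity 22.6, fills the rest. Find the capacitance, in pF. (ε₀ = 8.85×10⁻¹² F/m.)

A = (23.1 mm)² = 5.34×10⁻⁴ m².
Stacked slabs ⇒ two capacitors in series, each with the full plate area.
C₁ = κ₁ε₀A/d₁ = 1.00 × 8.85×10⁻¹² × 5.34×10⁻⁴ / 7.08×10⁻⁵ = 6.67×10⁻¹¹ F.
C₂ = κ₂ε₀A/d₂ = 22.6 × 8.85×10⁻¹² × 5.34×10⁻⁴ / 5.82×10⁻⁵ = 1.83×10⁻⁹ F.
C = (1/C₁ + 1/C₂)⁻¹ = 6.43×10⁻¹¹ F.

C ≈ 64.3 pF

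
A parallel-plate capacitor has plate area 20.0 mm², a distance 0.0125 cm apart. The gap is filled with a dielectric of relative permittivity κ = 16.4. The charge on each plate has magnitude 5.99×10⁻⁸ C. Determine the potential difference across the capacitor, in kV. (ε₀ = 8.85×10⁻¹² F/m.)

A = 20.0 mm² = 2.00×10⁻⁵ m².
C = κε₀A/d = 16.4 × 8.85×10⁻¹² × 2.00×10⁻⁵ / 1.25×10⁻⁴ = 2.32×10⁻¹¹ F.
V = Q/C = 5.99×10⁻⁸ / 2.32×10⁻¹¹ = 2.58×10³ V.

V ≈ 2.58 kV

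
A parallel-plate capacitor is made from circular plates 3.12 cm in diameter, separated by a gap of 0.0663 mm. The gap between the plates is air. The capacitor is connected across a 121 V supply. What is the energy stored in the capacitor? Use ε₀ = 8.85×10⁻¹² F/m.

0.747 μJ

A = π(3.12/2 cm)² = 7.65×10⁻⁴ m².
C = ε₀A/d = 8.85×10⁻¹² × 7.65×10⁻⁴ / 6.63×10⁻⁵ = 1.02×10⁻¹⁰ F.
U = ½CV² = ½ × 1.02×10⁻¹⁰ × (121)² = 7.47×10⁻⁷ J.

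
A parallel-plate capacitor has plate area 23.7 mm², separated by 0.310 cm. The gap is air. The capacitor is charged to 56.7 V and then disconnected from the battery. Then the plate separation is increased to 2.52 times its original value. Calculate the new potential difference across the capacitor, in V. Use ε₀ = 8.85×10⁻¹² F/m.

A = 23.7 mm² = 2.37×10⁻⁵ m².
Initially C₁ = ε₀A/d = 8.85×10⁻¹² × 2.37×10⁻⁵ / 3.10×10⁻³ = 6.77×10⁻¹⁴ F.
V₁ = 56.7 V.
Isolated ⇒ Q is held fixed. C₂ = 0.397 C₁ and V = Q/C, so V₂/V₁ = C₁/C₂ = 2.52.
V₂ = 2.52 × 56.7 = 1.43×10² V.

143 V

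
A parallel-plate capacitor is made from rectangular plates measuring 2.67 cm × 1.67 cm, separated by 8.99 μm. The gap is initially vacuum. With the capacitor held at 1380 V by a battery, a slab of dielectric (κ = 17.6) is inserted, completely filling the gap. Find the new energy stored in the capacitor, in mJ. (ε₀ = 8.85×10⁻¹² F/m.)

A = 2.67 × 1.67 cm² = 4.46×10⁻⁴ m².
Initially C₁ = ε₀A/d = 8.85×10⁻¹² × 4.46×10⁻⁴ / 8.99×10⁻⁶ = 4.39×10⁻¹⁰ F.
U₁ = 4.18×10⁻⁴ J.
Battery connected ⇒ V is held fixed. C₂ = 17.6 C₁ and U = ½CV², so U₂/U₁ = C₂/C₁ = 17.6.
U₂ = 17.6 × 4.18×10⁻⁴ = 7.36×10⁻³ J.

U ≈ 7.36 mJ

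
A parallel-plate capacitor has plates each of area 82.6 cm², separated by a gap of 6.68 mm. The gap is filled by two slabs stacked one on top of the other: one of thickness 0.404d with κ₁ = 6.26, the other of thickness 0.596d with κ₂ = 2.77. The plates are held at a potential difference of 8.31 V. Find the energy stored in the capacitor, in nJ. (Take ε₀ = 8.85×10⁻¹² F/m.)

1.35 nJ

A = 82.6 cm² = 8.26×10⁻³ m².
Stacked slabs ⇒ two capacitors in series, each with the full plate area.
C₁ = κ₁ε₀A/d₁ = 6.26 × 8.85×10⁻¹² × 8.26×10⁻³ / 2.70×10⁻³ = 1.70×10⁻¹⁰ F.
C₂ = κ₂ε₀A/d₂ = 2.77 × 8.85×10⁻¹² × 8.26×10⁻³ / 3.98×10⁻³ = 5.09×10⁻¹¹ F.
C = (1/C₁ + 1/C₂)⁻¹ = 3.91×10⁻¹¹ F.
U = ½CV² = ½ × 3.91×10⁻¹¹ × (8.31)² = 1.35×10⁻⁹ J.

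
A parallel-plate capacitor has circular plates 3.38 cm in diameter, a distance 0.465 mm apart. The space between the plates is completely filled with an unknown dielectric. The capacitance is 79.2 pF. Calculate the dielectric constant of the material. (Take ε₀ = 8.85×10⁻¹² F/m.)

4.64

A = π(3.38/2 cm)² = 8.97×10⁻⁴ m².
κ = Cd/(ε₀A) = 7.92×10⁻¹¹ × 4.65×10⁻⁴ / (8.85×10⁻¹² × 8.97×10⁻⁴) = 4.64.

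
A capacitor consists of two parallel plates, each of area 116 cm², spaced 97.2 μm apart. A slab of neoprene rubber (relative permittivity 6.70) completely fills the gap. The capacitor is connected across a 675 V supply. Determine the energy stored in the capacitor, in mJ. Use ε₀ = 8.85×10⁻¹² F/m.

U ≈ 1.61 mJ

A = 116 cm² = 1.16×10⁻² m².
C = κε₀A/d = 6.70 × 8.85×10⁻¹² × 1.16×10⁻² / 9.72×10⁻⁵ = 7.08×10⁻⁹ F.
U = ½CV² = ½ × 7.08×10⁻⁹ × (675)² = 1.61×10⁻³ J.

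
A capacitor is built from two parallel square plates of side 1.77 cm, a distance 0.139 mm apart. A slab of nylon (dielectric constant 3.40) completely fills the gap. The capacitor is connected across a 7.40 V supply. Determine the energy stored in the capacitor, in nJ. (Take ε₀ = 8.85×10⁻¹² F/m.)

U ≈ 1.86 nJ

A = (1.77 cm)² = 3.13×10⁻⁴ m².
C = κε₀A/d = 3.40 × 8.85×10⁻¹² × 3.13×10⁻⁴ / 1.39×10⁻⁴ = 6.78×10⁻¹¹ F.
U = ½CV² = ½ × 6.78×10⁻¹¹ × (7.40)² = 1.86×10⁻⁹ J.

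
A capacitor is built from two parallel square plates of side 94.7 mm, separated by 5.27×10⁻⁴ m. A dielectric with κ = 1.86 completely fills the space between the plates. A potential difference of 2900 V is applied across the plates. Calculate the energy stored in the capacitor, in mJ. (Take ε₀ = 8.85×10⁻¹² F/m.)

U ≈ 1.18 mJ

A = (94.7 mm)² = 8.97×10⁻³ m².
C = κε₀A/d = 1.86 × 8.85×10⁻¹² × 8.97×10⁻³ / 5.27×10⁻⁴ = 2.80×10⁻¹⁰ F.
U = ½CV² = ½ × 2.80×10⁻¹⁰ × (2900)² = 1.18×10⁻³ J.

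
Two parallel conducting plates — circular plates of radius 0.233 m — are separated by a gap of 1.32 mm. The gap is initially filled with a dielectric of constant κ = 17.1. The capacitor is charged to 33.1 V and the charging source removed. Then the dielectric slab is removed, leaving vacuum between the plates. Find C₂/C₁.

0.0585

C = κε₀A/d scales with κ, so C₂/C₁ = 1/κ = 1/17.1 = 0.0585.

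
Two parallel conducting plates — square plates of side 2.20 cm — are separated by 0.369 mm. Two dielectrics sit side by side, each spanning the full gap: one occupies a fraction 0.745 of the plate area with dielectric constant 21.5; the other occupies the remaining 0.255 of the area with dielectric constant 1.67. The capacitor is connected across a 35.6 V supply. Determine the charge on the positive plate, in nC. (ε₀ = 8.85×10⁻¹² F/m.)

A = (2.20 cm)² = 4.84×10⁻⁴ m².
Side-by-side slabs ⇒ two capacitors in parallel, each spanning the full gap.
C₁ = κ₁ε₀A₁/d = 21.5 × 8.85×10⁻¹² × 3.61×10⁻⁴ / 3.69×10⁻⁴ = 1.86×10⁻¹⁰ F.
C₂ = κ₂ε₀A₂/d = 1.67 × 8.85×10⁻¹² × 1.23×10⁻⁴ / 3.69×10⁻⁴ = 4.94×10⁻¹² F.
C = C₁ + C₂ = 1.91×10⁻¹⁰ F.
Q = CV = 1.91×10⁻¹⁰ × 35.6 = 6.80×10⁻⁹ C.

Q ≈ 6.80 nC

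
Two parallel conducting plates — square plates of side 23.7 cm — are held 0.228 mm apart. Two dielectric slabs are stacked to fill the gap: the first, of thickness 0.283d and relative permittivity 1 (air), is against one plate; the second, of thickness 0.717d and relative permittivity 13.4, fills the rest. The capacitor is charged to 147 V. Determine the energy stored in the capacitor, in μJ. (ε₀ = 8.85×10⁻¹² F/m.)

A = (23.7 cm)² = 5.62×10⁻² m².
Stacked slabs ⇒ two capacitors in series, each with the full plate area.
C₁ = κ₁ε₀A/d₁ = 1.00 × 8.85×10⁻¹² × 5.62×10⁻² / 6.45×10⁻⁵ = 7.70×10⁻⁹ F.
C₂ = κ₂ε₀A/d₂ = 13.4 × 8.85×10⁻¹² × 5.62×10⁻² / 1.63×10⁻⁴ = 4.07×10⁻⁸ F.
C = (1/C₁ + 1/C₂)⁻¹ = 6.48×10⁻⁹ F.
U = ½CV² = ½ × 6.48×10⁻⁹ × (147)² = 7.00×10⁻⁵ J.

70.0 μJ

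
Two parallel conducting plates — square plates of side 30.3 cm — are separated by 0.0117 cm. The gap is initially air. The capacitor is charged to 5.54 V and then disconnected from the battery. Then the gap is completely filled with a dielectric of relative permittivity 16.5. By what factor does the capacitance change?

C₂/C₁ ≈ 16.5

C = κε₀A/d scales with κ, so C₂/C₁ = κ = 16.5.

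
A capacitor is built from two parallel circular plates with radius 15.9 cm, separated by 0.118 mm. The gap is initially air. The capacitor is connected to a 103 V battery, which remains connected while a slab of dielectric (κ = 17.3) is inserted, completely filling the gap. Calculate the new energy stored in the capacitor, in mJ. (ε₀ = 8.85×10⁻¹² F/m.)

A = π(15.9 cm)² = 7.94×10⁻² m².
Initially C₁ = ε₀A/d = 8.85×10⁻¹² × 7.94×10⁻² / 1.18×10⁻⁴ = 5.96×10⁻⁹ F.
U₁ = 3.16×10⁻⁵ J.
Battery connected ⇒ V is held fixed. C₂ = 17.3 C₁ and U = ½CV², so U₂/U₁ = C₂/C₁ = 17.3.
U₂ = 17.3 × 3.16×10⁻⁵ = 5.47×10⁻⁴ J.

0.547 mJ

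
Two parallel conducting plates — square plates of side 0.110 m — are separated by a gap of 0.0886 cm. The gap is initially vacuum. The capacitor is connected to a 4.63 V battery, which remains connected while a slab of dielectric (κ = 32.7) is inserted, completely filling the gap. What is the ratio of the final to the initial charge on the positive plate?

Battery connected ⇒ V is held fixed.
C₂ = 32.7 C₁ and Q = CV, so Q₂/Q₁ = C₂/C₁ = 32.7.

32.7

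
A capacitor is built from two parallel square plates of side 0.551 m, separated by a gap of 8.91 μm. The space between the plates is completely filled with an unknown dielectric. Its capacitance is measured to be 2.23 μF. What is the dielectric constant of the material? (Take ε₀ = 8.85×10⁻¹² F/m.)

κ ≈ 7.39

A = (0.551 m)² = 0.304 m².
κ = Cd/(ε₀A) = 2.23×10⁻⁶ × 8.91×10⁻⁶ / (8.85×10⁻¹² × 0.304) = 7.39.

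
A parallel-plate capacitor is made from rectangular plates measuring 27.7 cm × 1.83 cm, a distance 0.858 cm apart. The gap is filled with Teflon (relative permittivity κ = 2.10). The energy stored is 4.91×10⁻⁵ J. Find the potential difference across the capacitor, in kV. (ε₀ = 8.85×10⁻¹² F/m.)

A = 27.7 × 1.83 cm² = 5.07×10⁻³ m².
C = κε₀A/d = 2.10 × 8.85×10⁻¹² × 5.07×10⁻³ / 8.58×10⁻³ = 1.10×10⁻¹¹ F.
V = √(2U/C) = √(2 × 4.91×10⁻⁵ / 1.10×10⁻¹¹) = 2.99×10³ V.

2.99 kV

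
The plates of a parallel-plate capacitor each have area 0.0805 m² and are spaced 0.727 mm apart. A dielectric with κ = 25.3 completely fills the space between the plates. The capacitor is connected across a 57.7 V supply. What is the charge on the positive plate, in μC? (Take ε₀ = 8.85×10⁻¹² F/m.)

C = κε₀A/d = 25.3 × 8.85×10⁻¹² × 8.05×10⁻² / 7.27×10⁻⁴ = 2.48×10⁻⁸ F.
Q = CV = 2.48×10⁻⁸ × 57.7 = 1.43×10⁻⁶ C.

1.43 μC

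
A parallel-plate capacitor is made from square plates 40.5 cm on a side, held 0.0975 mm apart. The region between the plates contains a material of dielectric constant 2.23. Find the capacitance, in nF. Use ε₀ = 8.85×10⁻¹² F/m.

33.2 nF

A = (40.5 cm)² = 0.164 m².
C = κε₀A/d = 2.23 × 8.85×10⁻¹² × 0.164 / 9.75×10⁻⁵ = 3.32×10⁻⁸ F.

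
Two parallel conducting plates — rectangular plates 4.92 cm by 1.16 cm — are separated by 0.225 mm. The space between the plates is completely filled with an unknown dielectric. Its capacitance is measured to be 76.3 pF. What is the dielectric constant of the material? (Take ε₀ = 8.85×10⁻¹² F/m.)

A = 4.92 × 1.16 cm² = 5.71×10⁻⁴ m².
κ = Cd/(ε₀A) = 7.63×10⁻¹¹ × 2.25×10⁻⁴ / (8.85×10⁻¹² × 5.71×10⁻⁴) = 3.40.

κ ≈ 3.40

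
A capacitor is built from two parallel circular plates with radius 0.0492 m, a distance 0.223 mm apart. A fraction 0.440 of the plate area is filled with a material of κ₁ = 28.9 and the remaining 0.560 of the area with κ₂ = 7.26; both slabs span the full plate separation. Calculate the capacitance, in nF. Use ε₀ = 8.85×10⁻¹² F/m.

A = π(0.0492 m)² = 7.60×10⁻³ m².
Side-by-side slabs ⇒ two capacitors in parallel, each spanning the full gap.
C₁ = κ₁ε₀A₁/d = 28.9 × 8.85×10⁻¹² × 3.35×10⁻³ / 2.23×10⁻⁴ = 3.84×10⁻⁹ F.
C₂ = κ₂ε₀A₂/d = 7.26 × 8.85×10⁻¹² × 4.26×10⁻³ / 2.23×10⁻⁴ = 1.23×10⁻⁹ F.
C = C₁ + C₂ = 5.06×10⁻⁹ F.

5.06 nF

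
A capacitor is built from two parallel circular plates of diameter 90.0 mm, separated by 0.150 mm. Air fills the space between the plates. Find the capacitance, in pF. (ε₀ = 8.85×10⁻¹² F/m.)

A = π(90.0/2 mm)² = 6.36×10⁻³ m².
C = ε₀A/d = 8.85×10⁻¹² × 6.36×10⁻³ / 1.50×10⁻⁴ = 3.75×10⁻¹⁰ F.

C ≈ 375 pF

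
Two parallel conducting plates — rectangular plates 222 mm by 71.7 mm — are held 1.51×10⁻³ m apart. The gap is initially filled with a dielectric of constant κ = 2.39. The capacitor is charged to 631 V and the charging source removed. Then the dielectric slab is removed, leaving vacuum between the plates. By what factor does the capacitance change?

C₂/C₁ ≈ 0.418

C = κε₀A/d scales with κ, so C₂/C₁ = 1/κ = 1/2.39 = 0.418.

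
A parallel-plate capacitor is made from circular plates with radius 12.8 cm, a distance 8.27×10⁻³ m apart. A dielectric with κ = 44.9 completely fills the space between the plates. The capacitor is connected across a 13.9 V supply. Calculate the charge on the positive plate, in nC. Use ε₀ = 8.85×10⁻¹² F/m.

A = π(12.8 cm)² = 5.15×10⁻² m².
C = κε₀A/d = 44.9 × 8.85×10⁻¹² × 5.15×10⁻² / 8.27×10⁻³ = 2.47×10⁻⁹ F.
Q = CV = 2.47×10⁻⁹ × 13.9 = 3.44×10⁻⁸ C.

34.4 nC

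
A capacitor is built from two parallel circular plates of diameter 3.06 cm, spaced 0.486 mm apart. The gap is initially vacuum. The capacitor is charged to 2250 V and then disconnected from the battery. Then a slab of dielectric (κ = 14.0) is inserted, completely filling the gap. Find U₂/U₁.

0.0714

Isolated ⇒ Q is held fixed.
C₂ = 14.0 C₁ and U = Q²/(2C), so U₂/U₁ = C₁/C₂ = 0.0714.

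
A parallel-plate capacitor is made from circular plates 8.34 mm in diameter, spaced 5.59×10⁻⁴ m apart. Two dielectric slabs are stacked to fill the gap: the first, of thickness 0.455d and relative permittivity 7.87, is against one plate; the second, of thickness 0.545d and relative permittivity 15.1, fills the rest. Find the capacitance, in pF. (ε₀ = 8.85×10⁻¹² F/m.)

9.21 pF

A = π(8.34/2 mm)² = 5.46×10⁻⁵ m².
Stacked slabs ⇒ two capacitors in series, each with the full plate area.
C₁ = κ₁ε₀A/d₁ = 7.87 × 8.85×10⁻¹² × 5.46×10⁻⁵ / 2.54×10⁻⁴ = 1.50×10⁻¹¹ F.
C₂ = κ₂ε₀A/d₂ = 15.1 × 8.85×10⁻¹² × 5.46×10⁻⁵ / 3.05×10⁻⁴ = 2.40×10⁻¹¹ F.
C = (1/C₁ + 1/C₂)⁻¹ = 9.21×10⁻¹² F.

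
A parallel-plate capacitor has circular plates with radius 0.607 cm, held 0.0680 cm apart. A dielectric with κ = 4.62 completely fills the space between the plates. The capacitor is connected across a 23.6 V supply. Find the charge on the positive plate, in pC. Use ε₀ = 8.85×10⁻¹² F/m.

164 pC

A = π(0.607 cm)² = 1.16×10⁻⁴ m².
C = κε₀A/d = 4.62 × 8.85×10⁻¹² × 1.16×10⁻⁴ / 6.80×10⁻⁴ = 6.96×10⁻¹² F.
Q = CV = 6.96×10⁻¹² × 23.6 = 1.64×10⁻¹⁰ C.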